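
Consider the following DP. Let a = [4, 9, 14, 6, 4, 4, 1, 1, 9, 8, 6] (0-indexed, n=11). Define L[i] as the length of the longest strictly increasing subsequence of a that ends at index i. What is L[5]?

   i    0    1    2    3    4    5    6    7    8    9   10
a[i]    4    9   14    6    4    4    1    1    9    8    6
L[i]    1    2    3    2    1    1    1    1    3    3    2

1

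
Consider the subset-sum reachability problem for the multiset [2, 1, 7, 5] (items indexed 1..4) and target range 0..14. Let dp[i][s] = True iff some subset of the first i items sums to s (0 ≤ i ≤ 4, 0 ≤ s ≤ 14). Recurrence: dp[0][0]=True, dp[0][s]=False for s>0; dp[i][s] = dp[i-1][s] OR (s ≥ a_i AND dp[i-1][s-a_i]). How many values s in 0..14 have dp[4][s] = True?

i\s   0   1   2   3   4   5   6   7   8   9  10  11  12  13  14
  0   T   F   F   F   F   F   F   F   F   F   F   F   F   F   F
  1   T   F   T   F   F   F   F   F   F   F   F   F   F   F   F
  2   T   T   T   T   F   F   F   F   F   F   F   F   F   F   F
  3   T   T   T   T   F   F   F   T   T   T   T   F   F   F   F
  4   T   T   T   T   F   T   T   T   T   T   T   F   T   T   T

13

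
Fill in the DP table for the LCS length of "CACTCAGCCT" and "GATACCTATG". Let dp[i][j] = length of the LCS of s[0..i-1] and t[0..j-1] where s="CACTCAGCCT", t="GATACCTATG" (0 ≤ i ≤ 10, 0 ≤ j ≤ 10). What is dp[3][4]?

1

   ''  G  A  T  A  C  C  T  A  T  G
''  0  0  0  0  0  0  0  0  0  0  0
 C  0  0  0  0  0  1  1  1  1  1  1
 A  0  0  1  1  1  1  1  1  2  2  2
 C  0  0  1  1  1  2  2  2  2  2  2
 T  0  0  1  2  2  2  2  3  3  3  3
 C  0  0  1  2  2  3  3  3  3  3  3
 A  0  0  1  2  3  3  3  3  4  4  4
 G  0  1  1  2  3  3  3  3  4  4  5
 C  0  1  1  2  3  4  4  4  4  4  5
 C  0  1  1  2  3  4  5  5  5  5  5
 T  0  1  1  2  3  4  5  6  6  6  6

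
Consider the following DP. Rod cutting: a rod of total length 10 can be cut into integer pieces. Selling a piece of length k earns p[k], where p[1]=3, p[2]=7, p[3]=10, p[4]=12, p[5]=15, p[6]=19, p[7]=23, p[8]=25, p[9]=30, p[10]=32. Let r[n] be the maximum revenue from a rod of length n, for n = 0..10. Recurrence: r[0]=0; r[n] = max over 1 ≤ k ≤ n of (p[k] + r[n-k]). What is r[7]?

24

   n    0    1    2    3    4    5    6    7    8    9   10
r[n]    0    3    7   10   14   17   21   24   28   31   35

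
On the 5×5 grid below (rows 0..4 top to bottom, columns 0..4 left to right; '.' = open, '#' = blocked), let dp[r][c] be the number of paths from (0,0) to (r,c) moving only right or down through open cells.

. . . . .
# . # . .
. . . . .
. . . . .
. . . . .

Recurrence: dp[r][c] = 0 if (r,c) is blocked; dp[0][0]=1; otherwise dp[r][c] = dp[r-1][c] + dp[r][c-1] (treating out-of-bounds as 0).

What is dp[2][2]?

1

r\c   0   1   2   3   4
  0   1   1   1   1   1
  1   0   1   0   1   2
  2   0   1   1   2   4
  3   0   1   2   4   8
  4   0   1   3   7  15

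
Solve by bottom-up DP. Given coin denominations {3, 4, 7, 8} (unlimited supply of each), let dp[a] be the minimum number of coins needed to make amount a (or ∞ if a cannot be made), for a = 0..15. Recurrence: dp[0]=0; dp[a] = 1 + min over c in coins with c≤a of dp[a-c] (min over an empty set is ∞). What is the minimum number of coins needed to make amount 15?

2

 a  0  1  2  3  4  5  6  7  8  9 10 11 12 13 14 15
dp  0  -  -  1  1  -  2  1  1  3  2  2  2  3  2  2
(- denotes ∞ / unreachable)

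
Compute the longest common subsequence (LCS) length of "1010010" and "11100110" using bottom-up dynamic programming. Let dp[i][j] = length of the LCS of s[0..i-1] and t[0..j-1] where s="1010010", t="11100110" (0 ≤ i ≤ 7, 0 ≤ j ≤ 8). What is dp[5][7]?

4

   ''  1  1  1  0  0  1  1  0
''  0  0  0  0  0  0  0  0  0
 1  0  1  1  1  1  1  1  1  1
 0  0  1  1  1  2  2  2  2  2
 1  0  1  2  2  2  2  3  3  3
 0  0  1  2  2  3  3  3  3  4
 0  0  1  2  2  3  4  4  4  4
 1  0  1  2  3  3  4  5  5  5
 0  0  1  2  3  4  4  5  5  6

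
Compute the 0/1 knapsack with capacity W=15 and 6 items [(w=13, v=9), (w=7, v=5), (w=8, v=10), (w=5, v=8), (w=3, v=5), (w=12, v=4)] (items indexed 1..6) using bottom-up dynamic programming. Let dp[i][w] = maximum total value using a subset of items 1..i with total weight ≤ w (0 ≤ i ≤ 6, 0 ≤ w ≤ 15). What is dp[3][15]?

i\w   0   1   2   3   4   5   6   7   8   9  10  11  12  13  14  15
  0   0   0   0   0   0   0   0   0   0   0   0   0   0   0   0   0
  1   0   0   0   0   0   0   0   0   0   0   0   0   0   9   9   9
  2   0   0   0   0   0   0   0   5   5   5   5   5   5   9   9   9
  3   0   0   0   0   0   0   0   5  10  10  10  10  10  10  10  15
  4   0   0   0   0   0   8   8   8  10  10  10  10  13  18  18  18
  5   0   0   0   5   5   8   8   8  13  13  13  15  15  18  18  18
  6   0   0   0   5   5   8   8   8  13  13  13  15  15  18  18  18

15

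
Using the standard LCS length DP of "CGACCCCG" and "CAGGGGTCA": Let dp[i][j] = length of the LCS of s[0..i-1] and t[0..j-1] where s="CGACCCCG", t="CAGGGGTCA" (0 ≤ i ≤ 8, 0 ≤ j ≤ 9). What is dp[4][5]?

2

   ''  C  A  G  G  G  G  T  C  A
''  0  0  0  0  0  0  0  0  0  0
 C  0  1  1  1  1  1  1  1  1  1
 G  0  1  1  2  2  2  2  2  2  2
 A  0  1  2  2  2  2  2  2  2  3
 C  0  1  2  2  2  2  2  2  3  3
 C  0  1  2  2  2  2  2  2  3  3
 C  0  1  2  2  2  2  2  2  3  3
 C  0  1  2  2  2  2  2  2  3  3
 G  0  1  2  3  3  3  3  3  3  3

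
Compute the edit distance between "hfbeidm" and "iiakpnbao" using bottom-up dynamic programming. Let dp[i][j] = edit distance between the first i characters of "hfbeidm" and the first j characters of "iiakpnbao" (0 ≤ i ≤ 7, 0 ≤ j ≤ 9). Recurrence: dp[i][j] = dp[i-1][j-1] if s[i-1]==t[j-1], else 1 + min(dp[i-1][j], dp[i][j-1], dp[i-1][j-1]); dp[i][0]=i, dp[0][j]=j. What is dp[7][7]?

   ''  i  i  a  k  p  n  b  a  o
''  0  1  2  3  4  5  6  7  8  9
 h  1  1  2  3  4  5  6  7  8  9
 f  2  2  2  3  4  5  6  7  8  9
 b  3  3  3  3  4  5  6  6  7  8
 e  4  4  4  4  4  5  6  7  7  8
 i  5  4  4  5  5  5  6  7  8  8
 d  6  5  5  5  6  6  6  7  8  9
 m  7  6  6  6  6  7  7  7  8  9

7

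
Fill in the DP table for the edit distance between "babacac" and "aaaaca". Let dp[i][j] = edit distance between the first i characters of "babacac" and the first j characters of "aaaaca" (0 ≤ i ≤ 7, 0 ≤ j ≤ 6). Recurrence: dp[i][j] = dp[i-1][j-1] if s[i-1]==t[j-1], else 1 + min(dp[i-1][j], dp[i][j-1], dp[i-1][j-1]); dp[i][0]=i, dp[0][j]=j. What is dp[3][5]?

   ''  a  a  a  a  c  a
''  0  1  2  3  4  5  6
 b  1  1  2  3  4  5  6
 a  2  1  1  2  3  4  5
 b  3  2  2  2  3  4  5
 a  4  3  2  2  2  3  4
 c  5  4  3  3  3  2  3
 a  6  5  4  3  3  3  2
 c  7  6  5  4  4  3  3

4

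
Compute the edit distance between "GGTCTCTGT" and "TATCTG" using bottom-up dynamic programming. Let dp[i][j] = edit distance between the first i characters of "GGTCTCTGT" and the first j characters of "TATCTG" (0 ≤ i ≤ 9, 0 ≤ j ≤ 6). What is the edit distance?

4

   ''  T  A  T  C  T  G
''  0  1  2  3  4  5  6
 G  1  1  2  3  4  5  5
 G  2  2  2  3  4  5  5
 T  3  2  3  2  3  4  5
 C  4  3  3  3  2  3  4
 T  5  4  4  3  3  2  3
 C  6  5  5  4  3  3  3
 T  7  6  6  5  4  3  4
 G  8  7  7  6  5  4  3
 T  9  8  8  7  6  5  4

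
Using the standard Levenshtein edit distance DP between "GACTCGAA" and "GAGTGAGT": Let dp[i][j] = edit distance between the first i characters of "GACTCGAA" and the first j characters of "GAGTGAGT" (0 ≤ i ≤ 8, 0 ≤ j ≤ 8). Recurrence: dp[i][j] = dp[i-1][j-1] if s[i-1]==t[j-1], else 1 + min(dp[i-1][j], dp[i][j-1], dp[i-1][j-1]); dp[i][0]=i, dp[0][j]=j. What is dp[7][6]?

   ''  G  A  G  T  G  A  G  T
''  0  1  2  3  4  5  6  7  8
 G  1  0  1  2  3  4  5  6  7
 A  2  1  0  1  2  3  4  5  6
 C  3  2  1  1  2  3  4  5  6
 T  4  3  2  2  1  2  3  4  5
 C  5  4  3  3  2  2  3  4  5
 G  6  5  4  3  3  2  3  3  4
 A  7  6  5  4  4  3  2  3  4
 A  8  7  6  5  5  4  3  3  4

2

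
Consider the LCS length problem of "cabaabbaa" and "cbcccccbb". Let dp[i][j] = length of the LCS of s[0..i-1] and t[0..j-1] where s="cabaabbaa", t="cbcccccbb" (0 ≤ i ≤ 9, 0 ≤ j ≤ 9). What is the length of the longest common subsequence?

4

   ''  c  b  c  c  c  c  c  b  b
''  0  0  0  0  0  0  0  0  0  0
 c  0  1  1  1  1  1  1  1  1  1
 a  0  1  1  1  1  1  1  1  1  1
 b  0  1  2  2  2  2  2  2  2  2
 a  0  1  2  2  2  2  2  2  2  2
 a  0  1  2  2  2  2  2  2  2  2
 b  0  1  2  2  2  2  2  2  3  3
 b  0  1  2  2  2  2  2  2  3  4
 a  0  1  2  2  2  2  2  2  3  4
 a  0  1  2  2  2  2  2  2  3  4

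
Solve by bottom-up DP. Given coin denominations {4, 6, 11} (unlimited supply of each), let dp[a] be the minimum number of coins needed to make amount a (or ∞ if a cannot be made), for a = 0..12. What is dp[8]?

2

 a  0  1  2  3  4  5  6  7  8  9 10 11 12
dp  0  -  -  -  1  -  1  -  2  -  2  1  2
(- denotes ∞ / unreachable)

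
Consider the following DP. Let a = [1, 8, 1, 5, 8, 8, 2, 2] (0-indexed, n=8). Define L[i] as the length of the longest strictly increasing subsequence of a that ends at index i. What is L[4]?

3

   i    0    1    2    3    4    5    6    7
a[i]    1    8    1    5    8    8    2    2
L[i]    1    2    1    2    3    3    2    2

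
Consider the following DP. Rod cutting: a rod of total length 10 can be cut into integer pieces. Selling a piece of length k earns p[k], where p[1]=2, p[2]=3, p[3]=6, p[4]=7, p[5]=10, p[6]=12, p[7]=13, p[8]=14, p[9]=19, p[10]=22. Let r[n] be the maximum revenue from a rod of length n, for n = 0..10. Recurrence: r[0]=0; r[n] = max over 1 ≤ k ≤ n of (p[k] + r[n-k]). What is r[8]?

   n    0    1    2    3    4    5    6    7    8    9   10
r[n]    0    2    4    6    8   10   12   14   16   19   22

16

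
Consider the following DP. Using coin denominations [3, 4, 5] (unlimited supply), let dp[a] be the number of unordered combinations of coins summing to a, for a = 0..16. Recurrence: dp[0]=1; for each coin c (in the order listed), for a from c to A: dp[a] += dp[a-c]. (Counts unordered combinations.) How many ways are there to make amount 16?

4

after  coin     0     1     2     3     4     5     6     7     8     9    10    11    12    13    14    15    16
          3     1     0     0     1     0     0     1     0     0     1     0     0     1     0     0     1     0
          4     1     0     0     1     1     0     1     1     1     1     1     1     2     1     1     2     2
          5     1     0     0     1     1     1     1     1     2     2     2     2     3     3     3     4     4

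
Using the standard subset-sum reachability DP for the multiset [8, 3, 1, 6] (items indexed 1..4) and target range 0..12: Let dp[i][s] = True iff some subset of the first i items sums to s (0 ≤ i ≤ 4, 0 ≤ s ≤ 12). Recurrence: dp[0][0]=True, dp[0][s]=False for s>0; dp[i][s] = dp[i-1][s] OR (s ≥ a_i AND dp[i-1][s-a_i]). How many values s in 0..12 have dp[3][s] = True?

8

i\s   0   1   2   3   4   5   6   7   8   9  10  11  12
  0   T   F   F   F   F   F   F   F   F   F   F   F   F
  1   T   F   F   F   F   F   F   F   T   F   F   F   F
  2   T   F   F   T   F   F   F   F   T   F   F   T   F
  3   T   T   F   T   T   F   F   F   T   T   F   T   T
  4   T   T   F   T   T   F   T   T   T   T   T   T   T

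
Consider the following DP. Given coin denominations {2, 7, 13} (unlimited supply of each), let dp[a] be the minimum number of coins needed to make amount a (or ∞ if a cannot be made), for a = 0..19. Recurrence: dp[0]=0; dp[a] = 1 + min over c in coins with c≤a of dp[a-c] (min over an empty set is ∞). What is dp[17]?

3

 a  0  1  2  3  4  5  6  7  8  9 10 11 12 13 14 15 16 17 18 19
dp  0  -  1  -  2  -  3  1  4  2  5  3  6  1  2  2  3  3  4  4
(- denotes ∞ / unreachable)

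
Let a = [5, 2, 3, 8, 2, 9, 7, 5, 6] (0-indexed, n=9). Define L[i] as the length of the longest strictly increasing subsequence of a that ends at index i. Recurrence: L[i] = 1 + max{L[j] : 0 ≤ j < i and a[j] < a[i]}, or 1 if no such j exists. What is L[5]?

4

   i    0    1    2    3    4    5    6    7    8
a[i]    5    2    3    8    2    9    7    5    6
L[i]    1    1    2    3    1    4    3    3    4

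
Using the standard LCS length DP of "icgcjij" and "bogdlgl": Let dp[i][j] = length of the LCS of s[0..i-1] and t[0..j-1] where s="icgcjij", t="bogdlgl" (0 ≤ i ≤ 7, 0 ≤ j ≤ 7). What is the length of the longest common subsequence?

   ''  b  o  g  d  l  g  l
''  0  0  0  0  0  0  0  0
 i  0  0  0  0  0  0  0  0
 c  0  0  0  0  0  0  0  0
 g  0  0  0  1  1  1  1  1
 c  0  0  0  1  1  1  1  1
 j  0  0  0  1  1  1  1  1
 i  0  0  0  1  1  1  1  1
 j  0  0  0  1  1  1  1  1

1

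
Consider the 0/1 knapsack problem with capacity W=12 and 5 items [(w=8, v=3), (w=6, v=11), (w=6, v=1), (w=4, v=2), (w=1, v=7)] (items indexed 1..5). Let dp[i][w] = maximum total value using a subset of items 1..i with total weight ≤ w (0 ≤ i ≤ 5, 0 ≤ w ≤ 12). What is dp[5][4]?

7

i\w   0   1   2   3   4   5   6   7   8   9  10  11  12
  0   0   0   0   0   0   0   0   0   0   0   0   0   0
  1   0   0   0   0   0   0   0   0   3   3   3   3   3
  2   0   0   0   0   0   0  11  11  11  11  11  11  11
  3   0   0   0   0   0   0  11  11  11  11  11  11  12
  4   0   0   0   0   2   2  11  11  11  11  13  13  13
  5   0   7   7   7   7   9  11  18  18  18  18  20  20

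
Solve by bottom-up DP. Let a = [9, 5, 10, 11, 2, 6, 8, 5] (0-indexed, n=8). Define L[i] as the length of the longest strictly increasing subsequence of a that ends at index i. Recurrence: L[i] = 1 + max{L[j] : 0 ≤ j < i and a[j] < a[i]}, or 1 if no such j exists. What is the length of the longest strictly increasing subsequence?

3

   i    0    1    2    3    4    5    6    7
a[i]    9    5   10   11    2    6    8    5
L[i]    1    1    2    3    1    2    3    2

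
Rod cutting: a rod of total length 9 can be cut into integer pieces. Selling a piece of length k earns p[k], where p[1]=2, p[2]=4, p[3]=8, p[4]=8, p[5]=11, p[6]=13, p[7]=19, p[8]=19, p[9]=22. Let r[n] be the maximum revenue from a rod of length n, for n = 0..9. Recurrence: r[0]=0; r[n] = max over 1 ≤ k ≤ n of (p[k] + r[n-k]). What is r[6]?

   n    0    1    2    3    4    5    6    7    8    9
r[n]    0    2    4    8   10   12   16   19   21   24

16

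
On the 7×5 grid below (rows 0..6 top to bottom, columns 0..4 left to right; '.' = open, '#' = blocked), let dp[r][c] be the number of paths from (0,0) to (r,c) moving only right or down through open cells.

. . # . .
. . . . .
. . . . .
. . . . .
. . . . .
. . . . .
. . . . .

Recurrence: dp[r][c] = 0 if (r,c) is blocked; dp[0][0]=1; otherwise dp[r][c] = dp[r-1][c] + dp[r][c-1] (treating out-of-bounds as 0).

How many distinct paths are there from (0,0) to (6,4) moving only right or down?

r\c   0   1   2   3   4
  0   1   1   0   0   0
  1   1   2   2   2   2
  2   1   3   5   7   9
  3   1   4   9  16  25
  4   1   5  14  30  55
  5   1   6  20  50 105
  6   1   7  27  77 182

182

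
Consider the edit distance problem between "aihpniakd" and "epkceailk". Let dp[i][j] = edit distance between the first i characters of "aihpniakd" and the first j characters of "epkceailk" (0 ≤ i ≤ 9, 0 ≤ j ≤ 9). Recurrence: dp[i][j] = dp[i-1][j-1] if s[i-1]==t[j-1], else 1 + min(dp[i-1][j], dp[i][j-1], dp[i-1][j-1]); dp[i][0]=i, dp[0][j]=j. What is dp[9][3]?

   ''  e  p  k  c  e  a  i  l  k
''  0  1  2  3  4  5  6  7  8  9
 a  1  1  2  3  4  5  5  6  7  8
 i  2  2  2  3  4  5  6  5  6  7
 h  3  3  3  3  4  5  6  6  6  7
 p  4  4  3  4  4  5  6  7  7  7
 n  5  5  4  4  5  5  6  7  8  8
 i  6  6  5  5  5  6  6  6  7  8
 a  7  7  6  6  6  6  6  7  7  8
 k  8  8  7  6  7  7  7  7  8  7
 d  9  9  8  7  7  8  8  8  8  8

7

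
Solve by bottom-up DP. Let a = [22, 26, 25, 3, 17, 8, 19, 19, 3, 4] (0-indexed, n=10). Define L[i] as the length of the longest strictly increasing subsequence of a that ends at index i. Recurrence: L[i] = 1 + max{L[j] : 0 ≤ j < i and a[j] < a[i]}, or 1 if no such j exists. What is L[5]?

   i    0    1    2    3    4    5    6    7    8    9
a[i]   22   26   25    3   17    8   19   19    3    4
L[i]    1    2    2    1    2    2    3    3    1    2

2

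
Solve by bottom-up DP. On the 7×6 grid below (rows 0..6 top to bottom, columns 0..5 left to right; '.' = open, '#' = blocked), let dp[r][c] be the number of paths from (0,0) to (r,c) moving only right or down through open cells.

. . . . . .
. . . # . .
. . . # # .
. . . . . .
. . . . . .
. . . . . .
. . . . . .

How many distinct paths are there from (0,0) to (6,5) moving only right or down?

r\c   0   1   2   3   4   5
  0   1   1   1   1   1   1
  1   1   2   3   0   1   2
  2   1   3   6   0   0   2
  3   1   4  10  10  10  12
  4   1   5  15  25  35  47
  5   1   6  21  46  81 128
  6   1   7  28  74 155 283

283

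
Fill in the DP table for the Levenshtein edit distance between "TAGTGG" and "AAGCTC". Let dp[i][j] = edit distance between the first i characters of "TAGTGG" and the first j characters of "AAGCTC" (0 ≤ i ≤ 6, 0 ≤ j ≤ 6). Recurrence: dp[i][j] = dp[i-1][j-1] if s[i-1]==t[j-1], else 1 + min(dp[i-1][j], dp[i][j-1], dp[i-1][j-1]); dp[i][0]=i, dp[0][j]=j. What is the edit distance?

   ''  A  A  G  C  T  C
''  0  1  2  3  4  5  6
 T  1  1  2  3  4  4  5
 A  2  1  1  2  3  4  5
 G  3  2  2  1  2  3  4
 T  4  3  3  2  2  2  3
 G  5  4  4  3  3  3  3
 G  6  5  5  4  4  4  4

4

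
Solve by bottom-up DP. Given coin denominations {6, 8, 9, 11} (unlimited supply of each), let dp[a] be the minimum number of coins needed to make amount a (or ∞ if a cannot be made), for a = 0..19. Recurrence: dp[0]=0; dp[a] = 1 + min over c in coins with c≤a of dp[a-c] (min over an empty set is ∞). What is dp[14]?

2

 a  0  1  2  3  4  5  6  7  8  9 10 11 12 13 14 15 16 17 18 19
dp  0  -  -  -  -  -  1  -  1  1  -  1  2  -  2  2  2  2  2  2
(- denotes ∞ / unreachable)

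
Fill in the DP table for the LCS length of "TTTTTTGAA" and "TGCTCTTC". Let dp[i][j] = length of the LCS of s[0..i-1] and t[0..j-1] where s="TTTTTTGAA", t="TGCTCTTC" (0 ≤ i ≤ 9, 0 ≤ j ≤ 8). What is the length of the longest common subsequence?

   ''  T  G  C  T  C  T  T  C
''  0  0  0  0  0  0  0  0  0
 T  0  1  1  1  1  1  1  1  1
 T  0  1  1  1  2  2  2  2  2
 T  0  1  1  1  2  2  3  3  3
 T  0  1  1  1  2  2  3  4  4
 T  0  1  1  1  2  2  3  4  4
 T  0  1  1  1  2  2  3  4  4
 G  0  1  2  2  2  2  3  4  4
 A  0  1  2  2  2  2  3  4  4
 A  0  1  2  2  2  2  3  4  4

4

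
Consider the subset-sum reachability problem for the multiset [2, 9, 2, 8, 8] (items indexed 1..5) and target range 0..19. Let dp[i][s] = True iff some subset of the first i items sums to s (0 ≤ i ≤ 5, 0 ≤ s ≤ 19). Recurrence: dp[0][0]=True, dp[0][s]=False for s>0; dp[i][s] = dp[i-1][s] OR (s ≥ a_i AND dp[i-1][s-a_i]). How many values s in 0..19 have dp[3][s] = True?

6

i\s   0   1   2   3   4   5   6   7   8   9  10  11  12  13  14  15  16  17  18  19
  0   T   F   F   F   F   F   F   F   F   F   F   F   F   F   F   F   F   F   F   F
  1   T   F   T   F   F   F   F   F   F   F   F   F   F   F   F   F   F   F   F   F
  2   T   F   T   F   F   F   F   F   F   T   F   T   F   F   F   F   F   F   F   F
  3   T   F   T   F   T   F   F   F   F   T   F   T   F   T   F   F   F   F   F   F
  4   T   F   T   F   T   F   F   F   T   T   T   T   T   T   F   F   F   T   F   T
  5   T   F   T   F   T   F   F   F   T   T   T   T   T   T   F   F   T   T   T   T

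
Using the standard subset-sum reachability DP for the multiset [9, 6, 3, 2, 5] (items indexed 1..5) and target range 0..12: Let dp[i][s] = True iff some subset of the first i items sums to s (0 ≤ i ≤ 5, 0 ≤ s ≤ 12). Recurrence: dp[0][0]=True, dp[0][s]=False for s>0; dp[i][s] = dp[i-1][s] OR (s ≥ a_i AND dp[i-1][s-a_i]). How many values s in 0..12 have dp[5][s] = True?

11

i\s   0   1   2   3   4   5   6   7   8   9  10  11  12
  0   T   F   F   F   F   F   F   F   F   F   F   F   F
  1   T   F   F   F   F   F   F   F   F   T   F   F   F
  2   T   F   F   F   F   F   T   F   F   T   F   F   F
  3   T   F   F   T   F   F   T   F   F   T   F   F   T
  4   T   F   T   T   F   T   T   F   T   T   F   T   T
  5   T   F   T   T   F   T   T   T   T   T   T   T   T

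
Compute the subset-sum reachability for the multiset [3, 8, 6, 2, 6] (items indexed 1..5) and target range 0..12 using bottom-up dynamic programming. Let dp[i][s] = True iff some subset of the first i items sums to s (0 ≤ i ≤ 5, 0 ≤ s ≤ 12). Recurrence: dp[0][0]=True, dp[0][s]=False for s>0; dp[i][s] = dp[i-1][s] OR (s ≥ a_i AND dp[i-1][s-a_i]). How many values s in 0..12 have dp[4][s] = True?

9

i\s   0   1   2   3   4   5   6   7   8   9  10  11  12
  0   T   F   F   F   F   F   F   F   F   F   F   F   F
  1   T   F   F   T   F   F   F   F   F   F   F   F   F
  2   T   F   F   T   F   F   F   F   T   F   F   T   F
  3   T   F   F   T   F   F   T   F   T   T   F   T   F
  4   T   F   T   T   F   T   T   F   T   T   T   T   F
  5   T   F   T   T   F   T   T   F   T   T   T   T   T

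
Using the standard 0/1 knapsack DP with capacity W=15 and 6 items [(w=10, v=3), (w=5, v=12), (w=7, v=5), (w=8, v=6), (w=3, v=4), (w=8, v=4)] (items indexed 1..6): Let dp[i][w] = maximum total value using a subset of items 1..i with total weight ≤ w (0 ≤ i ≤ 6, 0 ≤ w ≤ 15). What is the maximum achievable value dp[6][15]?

21

i\w   0   1   2   3   4   5   6   7   8   9  10  11  12  13  14  15
  0   0   0   0   0   0   0   0   0   0   0   0   0   0   0   0   0
  1   0   0   0   0   0   0   0   0   0   0   3   3   3   3   3   3
  2   0   0   0   0   0  12  12  12  12  12  12  12  12  12  12  15
  3   0   0   0   0   0  12  12  12  12  12  12  12  17  17  17  17
  4   0   0   0   0   0  12  12  12  12  12  12  12  17  18  18  18
  5   0   0   0   4   4  12  12  12  16  16  16  16  17  18  18  21
  6   0   0   0   4   4  12  12  12  16  16  16  16  17  18  18  21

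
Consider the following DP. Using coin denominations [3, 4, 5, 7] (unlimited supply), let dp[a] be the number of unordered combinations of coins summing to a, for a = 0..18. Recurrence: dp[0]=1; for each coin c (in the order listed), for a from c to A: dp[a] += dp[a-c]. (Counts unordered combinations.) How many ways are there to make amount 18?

8

after  coin     0     1     2     3     4     5     6     7     8     9    10    11    12    13    14    15    16    17    18
          3     1     0     0     1     0     0     1     0     0     1     0     0     1     0     0     1     0     0     1
          4     1     0     0     1     1     0     1     1     1     1     1     1     2     1     1     2     2     1     2
          5     1     0     0     1     1     1     1     1     2     2     2     2     3     3     3     4     4     4     5
          7     1     0     0     1     1     1     1     2     2     2     3     3     4     4     5     6     6     7     8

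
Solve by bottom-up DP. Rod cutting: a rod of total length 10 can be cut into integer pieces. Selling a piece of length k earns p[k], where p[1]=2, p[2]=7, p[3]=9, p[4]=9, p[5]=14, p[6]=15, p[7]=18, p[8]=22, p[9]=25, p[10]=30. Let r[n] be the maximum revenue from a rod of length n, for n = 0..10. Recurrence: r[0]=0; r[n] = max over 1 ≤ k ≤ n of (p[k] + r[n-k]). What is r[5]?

   n    0    1    2    3    4    5    6    7    8    9   10
r[n]    0    2    7    9   14   16   21   23   28   30   35

16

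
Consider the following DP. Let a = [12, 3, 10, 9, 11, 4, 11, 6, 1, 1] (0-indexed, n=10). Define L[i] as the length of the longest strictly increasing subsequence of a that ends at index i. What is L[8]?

1

   i    0    1    2    3    4    5    6    7    8    9
a[i]   12    3   10    9   11    4   11    6    1    1
L[i]    1    1    2    2    3    2    3    3    1    1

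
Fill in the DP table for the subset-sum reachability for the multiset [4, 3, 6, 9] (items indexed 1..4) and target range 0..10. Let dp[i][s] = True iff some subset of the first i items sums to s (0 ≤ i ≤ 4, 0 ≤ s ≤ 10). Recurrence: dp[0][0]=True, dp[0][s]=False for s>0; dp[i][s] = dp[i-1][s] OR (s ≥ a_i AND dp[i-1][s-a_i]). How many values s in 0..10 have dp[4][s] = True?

i\s   0   1   2   3   4   5   6   7   8   9  10
  0   T   F   F   F   F   F   F   F   F   F   F
  1   T   F   F   F   T   F   F   F   F   F   F
  2   T   F   F   T   T   F   F   T   F   F   F
  3   T   F   F   T   T   F   T   T   F   T   T
  4   T   F   F   T   T   F   T   T   F   T   T

7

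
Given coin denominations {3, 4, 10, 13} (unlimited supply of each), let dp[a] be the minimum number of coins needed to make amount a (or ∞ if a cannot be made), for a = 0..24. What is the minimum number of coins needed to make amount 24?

 a  0  1  2  3  4  5  6  7  8  9 10 11 12 13 14 15 16 17 18 19 20 21 22 23 24
dp  0  -  -  1  1  -  2  2  2  3  1  3  3  1  2  4  2  2  3  3  2  3  4  2  3
(- denotes ∞ / unreachable)

3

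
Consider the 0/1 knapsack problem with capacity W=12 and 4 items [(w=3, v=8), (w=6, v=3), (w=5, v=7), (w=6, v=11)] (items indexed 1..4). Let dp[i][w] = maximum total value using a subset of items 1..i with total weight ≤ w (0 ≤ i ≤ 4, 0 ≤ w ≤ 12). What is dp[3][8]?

15

i\w   0   1   2   3   4   5   6   7   8   9  10  11  12
  0   0   0   0   0   0   0   0   0   0   0   0   0   0
  1   0   0   0   8   8   8   8   8   8   8   8   8   8
  2   0   0   0   8   8   8   8   8   8  11  11  11  11
  3   0   0   0   8   8   8   8   8  15  15  15  15  15
  4   0   0   0   8   8   8  11  11  15  19  19  19  19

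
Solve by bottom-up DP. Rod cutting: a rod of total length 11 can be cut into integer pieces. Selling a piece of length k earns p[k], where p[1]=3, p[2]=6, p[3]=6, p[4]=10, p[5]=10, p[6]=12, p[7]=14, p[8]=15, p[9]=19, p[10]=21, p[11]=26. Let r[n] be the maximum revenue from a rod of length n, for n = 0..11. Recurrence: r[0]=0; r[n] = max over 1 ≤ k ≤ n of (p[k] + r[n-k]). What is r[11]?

   n    0    1    2    3    4    5    6    7    8    9   10   11
r[n]    0    3    6    9   12   15   18   21   24   27   30   33

33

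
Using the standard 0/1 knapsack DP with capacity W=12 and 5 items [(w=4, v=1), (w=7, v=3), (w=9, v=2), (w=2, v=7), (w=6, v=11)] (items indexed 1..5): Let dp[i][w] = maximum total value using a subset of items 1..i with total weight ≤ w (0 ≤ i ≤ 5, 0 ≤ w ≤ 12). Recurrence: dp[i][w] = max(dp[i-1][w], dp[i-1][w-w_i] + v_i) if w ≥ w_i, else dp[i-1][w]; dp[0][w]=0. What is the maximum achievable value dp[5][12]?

i\w   0   1   2   3   4   5   6   7   8   9  10  11  12
  0   0   0   0   0   0   0   0   0   0   0   0   0   0
  1   0   0   0   0   1   1   1   1   1   1   1   1   1
  2   0   0   0   0   1   1   1   3   3   3   3   4   4
  3   0   0   0   0   1   1   1   3   3   3   3   4   4
  4   0   0   7   7   7   7   8   8   8  10  10  10  10
  5   0   0   7   7   7   7  11  11  18  18  18  18  19

19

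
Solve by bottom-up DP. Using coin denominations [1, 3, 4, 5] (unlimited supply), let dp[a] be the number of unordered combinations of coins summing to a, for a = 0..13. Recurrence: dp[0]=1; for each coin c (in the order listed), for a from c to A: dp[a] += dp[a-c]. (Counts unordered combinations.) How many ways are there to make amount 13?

20

after  coin     0     1     2     3     4     5     6     7     8     9    10    11    12    13
          1     1     1     1     1     1     1     1     1     1     1     1     1     1     1
          3     1     1     1     2     2     2     3     3     3     4     4     4     5     5
          4     1     1     1     2     3     3     4     5     6     7     8     9    11    12
          5     1     1     1     2     3     4     5     6     8    10    12    14    17    20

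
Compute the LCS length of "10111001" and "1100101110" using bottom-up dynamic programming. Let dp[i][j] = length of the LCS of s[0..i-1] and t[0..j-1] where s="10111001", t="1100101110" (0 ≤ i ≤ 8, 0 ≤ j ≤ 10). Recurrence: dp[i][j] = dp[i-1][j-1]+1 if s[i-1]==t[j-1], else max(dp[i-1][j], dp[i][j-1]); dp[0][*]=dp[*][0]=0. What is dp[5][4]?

   ''  1  1  0  0  1  0  1  1  1  0
''  0  0  0  0  0  0  0  0  0  0  0
 1  0  1  1  1  1  1  1  1  1  1  1
 0  0  1  1  2  2  2  2  2  2  2  2
 1  0  1  2  2  2  3  3  3  3  3  3
 1  0  1  2  2  2  3  3  4  4  4  4
 1  0  1  2  2  2  3  3  4  5  5  5
 0  0  1  2  3  3  3  4  4  5  5  6
 0  0  1  2  3  4  4  4  4  5  5  6
 1  0  1  2  3  4  5  5  5  5  6  6

2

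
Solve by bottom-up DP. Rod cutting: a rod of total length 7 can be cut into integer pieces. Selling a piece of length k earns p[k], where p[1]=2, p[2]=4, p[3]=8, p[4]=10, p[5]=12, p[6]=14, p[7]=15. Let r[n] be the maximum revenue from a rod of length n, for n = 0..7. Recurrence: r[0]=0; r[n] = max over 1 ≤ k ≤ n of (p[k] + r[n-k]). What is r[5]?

   n    0    1    2    3    4    5    6    7
r[n]    0    2    4    8   10   12   16   18

12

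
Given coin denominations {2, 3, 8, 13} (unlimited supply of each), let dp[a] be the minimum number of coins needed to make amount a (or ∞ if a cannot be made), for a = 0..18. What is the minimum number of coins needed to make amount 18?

 a  0  1  2  3  4  5  6  7  8  9 10 11 12 13 14 15 16 17 18
dp  0  -  1  1  2  2  2  3  1  3  2  2  3  1  3  2  2  3  3
(- denotes ∞ / unreachable)

3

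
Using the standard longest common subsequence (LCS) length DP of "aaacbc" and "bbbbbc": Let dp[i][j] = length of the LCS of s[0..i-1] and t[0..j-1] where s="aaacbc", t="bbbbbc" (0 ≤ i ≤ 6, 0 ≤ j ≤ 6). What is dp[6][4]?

1

   ''  b  b  b  b  b  c
''  0  0  0  0  0  0  0
 a  0  0  0  0  0  0  0
 a  0  0  0  0  0  0  0
 a  0  0  0  0  0  0  0
 c  0  0  0  0  0  0  1
 b  0  1  1  1  1  1  1
 c  0  1  1  1  1  1  2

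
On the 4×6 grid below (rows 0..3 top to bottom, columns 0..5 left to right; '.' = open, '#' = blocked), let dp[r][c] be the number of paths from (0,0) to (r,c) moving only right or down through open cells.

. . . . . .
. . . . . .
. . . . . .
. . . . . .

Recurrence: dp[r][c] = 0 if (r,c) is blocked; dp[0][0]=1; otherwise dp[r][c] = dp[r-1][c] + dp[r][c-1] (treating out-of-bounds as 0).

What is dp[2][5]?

r\c   0   1   2   3   4   5
  0   1   1   1   1   1   1
  1   1   2   3   4   5   6
  2   1   3   6  10  15  21
  3   1   4  10  20  35  56

21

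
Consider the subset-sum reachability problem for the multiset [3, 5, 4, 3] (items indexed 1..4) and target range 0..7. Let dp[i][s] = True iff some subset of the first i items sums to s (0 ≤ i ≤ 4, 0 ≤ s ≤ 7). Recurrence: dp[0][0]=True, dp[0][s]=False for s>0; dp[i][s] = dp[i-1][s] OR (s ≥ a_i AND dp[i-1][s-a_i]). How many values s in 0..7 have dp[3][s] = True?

5

i\s   0   1   2   3   4   5   6   7
  0   T   F   F   F   F   F   F   F
  1   T   F   F   T   F   F   F   F
  2   T   F   F   T   F   T   F   F
  3   T   F   F   T   T   T   F   T
  4   T   F   F   T   T   T   T   T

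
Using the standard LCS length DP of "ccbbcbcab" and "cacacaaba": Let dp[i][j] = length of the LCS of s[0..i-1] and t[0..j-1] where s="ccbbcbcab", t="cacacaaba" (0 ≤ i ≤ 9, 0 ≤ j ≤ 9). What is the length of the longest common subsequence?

5

   ''  c  a  c  a  c  a  a  b  a
''  0  0  0  0  0  0  0  0  0  0
 c  0  1  1  1  1  1  1  1  1  1
 c  0  1  1  2  2  2  2  2  2  2
 b  0  1  1  2  2  2  2  2  3  3
 b  0  1  1  2  2  2  2  2  3  3
 c  0  1  1  2  2  3  3  3  3  3
 b  0  1  1  2  2  3  3  3  4  4
 c  0  1  1  2  2  3  3  3  4  4
 a  0  1  2  2  3  3  4  4  4  5
 b  0  1  2  2  3  3  4  4  5  5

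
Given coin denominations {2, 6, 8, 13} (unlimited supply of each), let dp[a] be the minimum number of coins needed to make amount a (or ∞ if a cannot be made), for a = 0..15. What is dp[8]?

 a  0  1  2  3  4  5  6  7  8  9 10 11 12 13 14 15
dp  0  -  1  -  2  -  1  -  1  -  2  -  2  1  2  2
(- denotes ∞ / unreachable)

1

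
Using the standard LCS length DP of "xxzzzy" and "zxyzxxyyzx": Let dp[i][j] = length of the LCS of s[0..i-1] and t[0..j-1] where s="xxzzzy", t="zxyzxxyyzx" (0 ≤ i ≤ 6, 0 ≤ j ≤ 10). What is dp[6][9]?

3

   ''  z  x  y  z  x  x  y  y  z  x
''  0  0  0  0  0  0  0  0  0  0  0
 x  0  0  1  1  1  1  1  1  1  1  1
 x  0  0  1  1  1  2  2  2  2  2  2
 z  0  1  1  1  2  2  2  2  2  3  3
 z  0  1  1  1  2  2  2  2  2  3  3
 z  0  1  1  1  2  2  2  2  2  3  3
 y  0  1  1  2  2  2  2  3  3  3  3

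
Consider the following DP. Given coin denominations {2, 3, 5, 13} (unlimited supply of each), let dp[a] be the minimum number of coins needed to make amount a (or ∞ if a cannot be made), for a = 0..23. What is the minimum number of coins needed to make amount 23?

3

 a  0  1  2  3  4  5  6  7  8  9 10 11 12 13 14 15 16 17 18 19 20 21 22 23
dp  0  -  1  1  2  1  2  2  2  3  2  3  3  1  4  2  2  3  2  3  3  3  4  3
(- denotes ∞ / unreachable)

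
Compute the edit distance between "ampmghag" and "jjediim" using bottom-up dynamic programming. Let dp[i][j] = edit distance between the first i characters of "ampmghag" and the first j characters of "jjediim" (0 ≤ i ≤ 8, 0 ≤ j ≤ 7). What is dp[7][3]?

7

   ''  j  j  e  d  i  i  m
''  0  1  2  3  4  5  6  7
 a  1  1  2  3  4  5  6  7
 m  2  2  2  3  4  5  6  6
 p  3  3  3  3  4  5  6  7
 m  4  4  4  4  4  5  6  6
 g  5  5  5  5  5  5  6  7
 h  6  6  6  6  6  6  6  7
 a  7  7  7  7  7  7  7  7
 g  8  8  8  8  8  8  8  8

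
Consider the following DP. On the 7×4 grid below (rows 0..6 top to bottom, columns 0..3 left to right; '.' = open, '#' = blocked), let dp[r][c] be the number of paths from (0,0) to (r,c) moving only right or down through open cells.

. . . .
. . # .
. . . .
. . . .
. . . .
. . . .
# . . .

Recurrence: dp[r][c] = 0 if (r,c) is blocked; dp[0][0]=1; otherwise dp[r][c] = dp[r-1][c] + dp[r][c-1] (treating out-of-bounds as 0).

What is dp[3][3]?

r\c   0   1   2   3
  0   1   1   1   1
  1   1   2   0   1
  2   1   3   3   4
  3   1   4   7  11
  4   1   5  12  23
  5   1   6  18  41
  6   0   6  24  65

11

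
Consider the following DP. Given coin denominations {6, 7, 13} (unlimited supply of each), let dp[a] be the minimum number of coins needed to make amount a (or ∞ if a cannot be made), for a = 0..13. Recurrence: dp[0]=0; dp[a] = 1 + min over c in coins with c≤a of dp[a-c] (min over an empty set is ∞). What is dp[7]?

 a  0  1  2  3  4  5  6  7  8  9 10 11 12 13
dp  0  -  -  -  -  -  1  1  -  -  -  -  2  1
(- denotes ∞ / unreachable)

1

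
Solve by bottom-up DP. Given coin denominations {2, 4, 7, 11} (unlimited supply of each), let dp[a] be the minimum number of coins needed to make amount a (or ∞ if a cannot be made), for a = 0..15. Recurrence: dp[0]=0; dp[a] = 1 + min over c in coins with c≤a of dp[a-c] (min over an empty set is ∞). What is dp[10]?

 a  0  1  2  3  4  5  6  7  8  9 10 11 12 13 14 15
dp  0  -  1  -  1  -  2  1  2  2  3  1  3  2  2  2
(- denotes ∞ / unreachable)

3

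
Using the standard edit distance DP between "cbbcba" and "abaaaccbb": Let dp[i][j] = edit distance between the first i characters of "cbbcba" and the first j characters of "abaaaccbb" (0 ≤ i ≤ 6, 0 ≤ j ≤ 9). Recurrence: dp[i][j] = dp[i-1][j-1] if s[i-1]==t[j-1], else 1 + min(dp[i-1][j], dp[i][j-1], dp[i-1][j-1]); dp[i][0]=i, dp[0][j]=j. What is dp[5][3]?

4

   ''  a  b  a  a  a  c  c  b  b
''  0  1  2  3  4  5  6  7  8  9
 c  1  1  2  3  4  5  5  6  7  8
 b  2  2  1  2  3  4  5  6  6  7
 b  3  3  2  2  3  4  5  6  6  6
 c  4  4  3  3  3  4  4  5  6  7
 b  5  5  4  4  4  4  5  5  5  6
 a  6  5  5  4  4  4  5  6  6  6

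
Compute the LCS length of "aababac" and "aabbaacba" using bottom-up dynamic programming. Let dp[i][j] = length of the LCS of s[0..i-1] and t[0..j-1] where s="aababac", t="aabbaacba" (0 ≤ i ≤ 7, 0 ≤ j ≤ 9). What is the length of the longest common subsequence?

   ''  a  a  b  b  a  a  c  b  a
''  0  0  0  0  0  0  0  0  0  0
 a  0  1  1  1  1  1  1  1  1  1
 a  0  1  2  2  2  2  2  2  2  2
 b  0  1  2  3  3  3  3  3  3  3
 a  0  1  2  3  3  4  4  4  4  4
 b  0  1  2  3  4  4  4  4  5  5
 a  0  1  2  3  4  5  5  5  5  6
 c  0  1  2  3  4  5  5  6  6  6

6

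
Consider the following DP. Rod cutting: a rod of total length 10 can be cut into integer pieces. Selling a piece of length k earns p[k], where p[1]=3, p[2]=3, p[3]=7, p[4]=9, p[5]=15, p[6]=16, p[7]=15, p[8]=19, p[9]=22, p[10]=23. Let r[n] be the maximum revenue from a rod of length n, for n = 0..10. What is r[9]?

   n    0    1    2    3    4    5    6    7    8    9   10
r[n]    0    3    6    9   12   15   18   21   24   27   30

27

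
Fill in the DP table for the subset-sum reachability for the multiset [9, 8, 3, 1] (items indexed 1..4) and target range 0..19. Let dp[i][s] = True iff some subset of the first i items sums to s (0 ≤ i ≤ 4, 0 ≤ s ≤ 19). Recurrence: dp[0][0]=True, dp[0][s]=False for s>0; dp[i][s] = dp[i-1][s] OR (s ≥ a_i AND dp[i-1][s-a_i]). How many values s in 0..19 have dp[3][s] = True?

7

i\s   0   1   2   3   4   5   6   7   8   9  10  11  12  13  14  15  16  17  18  19
  0   T   F   F   F   F   F   F   F   F   F   F   F   F   F   F   F   F   F   F   F
  1   T   F   F   F   F   F   F   F   F   T   F   F   F   F   F   F   F   F   F   F
  2   T   F   F   F   F   F   F   F   T   T   F   F   F   F   F   F   F   T   F   F
  3   T   F   F   T   F   F   F   F   T   T   F   T   T   F   F   F   F   T   F   F
  4   T   T   F   T   T   F   F   F   T   T   T   T   T   T   F   F   F   T   T   F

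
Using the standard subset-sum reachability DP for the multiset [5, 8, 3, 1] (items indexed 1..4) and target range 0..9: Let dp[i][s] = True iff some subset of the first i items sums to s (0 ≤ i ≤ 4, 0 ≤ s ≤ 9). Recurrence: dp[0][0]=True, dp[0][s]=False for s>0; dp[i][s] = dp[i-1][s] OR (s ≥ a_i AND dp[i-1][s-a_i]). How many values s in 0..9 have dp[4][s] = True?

i\s   0   1   2   3   4   5   6   7   8   9
  0   T   F   F   F   F   F   F   F   F   F
  1   T   F   F   F   F   T   F   F   F   F
  2   T   F   F   F   F   T   F   F   T   F
  3   T   F   F   T   F   T   F   F   T   F
  4   T   T   F   T   T   T   T   F   T   T

8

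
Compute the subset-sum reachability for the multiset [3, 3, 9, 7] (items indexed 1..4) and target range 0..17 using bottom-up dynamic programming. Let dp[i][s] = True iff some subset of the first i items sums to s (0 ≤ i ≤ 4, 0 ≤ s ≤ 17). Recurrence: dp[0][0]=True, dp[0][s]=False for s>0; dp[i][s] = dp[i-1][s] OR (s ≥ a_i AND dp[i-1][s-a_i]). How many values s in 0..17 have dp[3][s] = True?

6

i\s   0   1   2   3   4   5   6   7   8   9  10  11  12  13  14  15  16  17
  0   T   F   F   F   F   F   F   F   F   F   F   F   F   F   F   F   F   F
  1   T   F   F   T   F   F   F   F   F   F   F   F   F   F   F   F   F   F
  2   T   F   F   T   F   F   T   F   F   F   F   F   F   F   F   F   F   F
  3   T   F   F   T   F   F   T   F   F   T   F   F   T   F   F   T   F   F
  4   T   F   F   T   F   F   T   T   F   T   T   F   T   T   F   T   T   F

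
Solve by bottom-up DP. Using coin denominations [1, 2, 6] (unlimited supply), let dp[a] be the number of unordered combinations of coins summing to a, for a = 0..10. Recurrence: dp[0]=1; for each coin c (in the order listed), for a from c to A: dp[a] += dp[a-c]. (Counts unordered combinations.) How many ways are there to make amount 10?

after  coin     0     1     2     3     4     5     6     7     8     9    10
          1     1     1     1     1     1     1     1     1     1     1     1
          2     1     1     2     2     3     3     4     4     5     5     6
          6     1     1     2     2     3     3     5     5     7     7     9

9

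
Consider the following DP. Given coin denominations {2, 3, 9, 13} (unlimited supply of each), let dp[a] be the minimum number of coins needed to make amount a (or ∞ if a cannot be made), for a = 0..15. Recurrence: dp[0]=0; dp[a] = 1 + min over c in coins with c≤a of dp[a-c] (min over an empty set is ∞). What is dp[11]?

 a  0  1  2  3  4  5  6  7  8  9 10 11 12 13 14 15
dp  0  -  1  1  2  2  2  3  3  1  4  2  2  1  3  2
(- denotes ∞ / unreachable)

2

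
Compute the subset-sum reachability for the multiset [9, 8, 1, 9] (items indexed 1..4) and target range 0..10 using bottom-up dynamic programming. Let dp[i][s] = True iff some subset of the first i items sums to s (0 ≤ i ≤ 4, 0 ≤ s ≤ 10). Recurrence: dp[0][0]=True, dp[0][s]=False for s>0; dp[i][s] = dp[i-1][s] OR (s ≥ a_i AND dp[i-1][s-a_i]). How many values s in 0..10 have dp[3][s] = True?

i\s   0   1   2   3   4   5   6   7   8   9  10
  0   T   F   F   F   F   F   F   F   F   F   F
  1   T   F   F   F   F   F   F   F   F   T   F
  2   T   F   F   F   F   F   F   F   T   T   F
  3   T   T   F   F   F   F   F   F   T   T   T
  4   T   T   F   F   F   F   F   F   T   T   T

5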